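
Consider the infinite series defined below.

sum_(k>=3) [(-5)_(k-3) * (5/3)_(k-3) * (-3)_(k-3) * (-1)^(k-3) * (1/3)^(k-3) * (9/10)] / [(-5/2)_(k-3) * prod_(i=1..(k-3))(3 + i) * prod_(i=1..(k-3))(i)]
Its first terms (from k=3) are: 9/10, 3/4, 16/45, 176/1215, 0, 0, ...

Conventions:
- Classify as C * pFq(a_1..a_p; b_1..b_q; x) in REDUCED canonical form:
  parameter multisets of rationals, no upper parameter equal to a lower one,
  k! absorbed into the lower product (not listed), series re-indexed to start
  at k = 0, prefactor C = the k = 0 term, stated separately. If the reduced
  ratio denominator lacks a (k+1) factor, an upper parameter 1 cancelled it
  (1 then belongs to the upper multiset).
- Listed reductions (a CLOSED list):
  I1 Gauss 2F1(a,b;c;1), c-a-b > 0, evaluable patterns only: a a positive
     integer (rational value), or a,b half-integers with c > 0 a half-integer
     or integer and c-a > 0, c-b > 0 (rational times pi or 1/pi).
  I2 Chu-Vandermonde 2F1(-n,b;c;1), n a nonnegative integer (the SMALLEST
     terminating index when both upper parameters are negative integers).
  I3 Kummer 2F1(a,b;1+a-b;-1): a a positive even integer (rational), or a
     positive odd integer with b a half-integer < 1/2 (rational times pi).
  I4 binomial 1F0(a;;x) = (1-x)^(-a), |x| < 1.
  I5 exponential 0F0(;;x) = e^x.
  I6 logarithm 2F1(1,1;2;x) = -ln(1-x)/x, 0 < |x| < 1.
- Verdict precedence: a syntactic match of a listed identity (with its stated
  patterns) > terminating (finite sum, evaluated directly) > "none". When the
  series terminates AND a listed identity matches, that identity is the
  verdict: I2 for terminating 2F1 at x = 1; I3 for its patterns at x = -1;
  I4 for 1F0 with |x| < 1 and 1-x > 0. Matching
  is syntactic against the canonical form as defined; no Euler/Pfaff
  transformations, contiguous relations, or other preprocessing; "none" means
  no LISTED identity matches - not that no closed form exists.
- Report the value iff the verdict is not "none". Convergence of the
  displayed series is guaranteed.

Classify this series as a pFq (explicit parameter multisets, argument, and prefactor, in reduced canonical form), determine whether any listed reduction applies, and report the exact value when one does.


x = -1/3 here; the reduced form reads 3F2, upper {-5, -3, 5/3}, lower {-5/2, 4}, C = 9/10. Verdict: terminating. (-3)_k vanishes past k = 3, leaving a 4-term sum, computed directly. Value: 10451/4860.

First insight: x = (-1/3) and the (-1)^k factor (C = 9/10) folds into the argument's sign.
Adjacent-term ratio: r(k) = (-1/3) * (k-5) (k-3) (k+5/3) / [(k-5/2) (k+4) (k+1)] ; factor over Q: parameters, x = (-1/3), and C = 9/10.


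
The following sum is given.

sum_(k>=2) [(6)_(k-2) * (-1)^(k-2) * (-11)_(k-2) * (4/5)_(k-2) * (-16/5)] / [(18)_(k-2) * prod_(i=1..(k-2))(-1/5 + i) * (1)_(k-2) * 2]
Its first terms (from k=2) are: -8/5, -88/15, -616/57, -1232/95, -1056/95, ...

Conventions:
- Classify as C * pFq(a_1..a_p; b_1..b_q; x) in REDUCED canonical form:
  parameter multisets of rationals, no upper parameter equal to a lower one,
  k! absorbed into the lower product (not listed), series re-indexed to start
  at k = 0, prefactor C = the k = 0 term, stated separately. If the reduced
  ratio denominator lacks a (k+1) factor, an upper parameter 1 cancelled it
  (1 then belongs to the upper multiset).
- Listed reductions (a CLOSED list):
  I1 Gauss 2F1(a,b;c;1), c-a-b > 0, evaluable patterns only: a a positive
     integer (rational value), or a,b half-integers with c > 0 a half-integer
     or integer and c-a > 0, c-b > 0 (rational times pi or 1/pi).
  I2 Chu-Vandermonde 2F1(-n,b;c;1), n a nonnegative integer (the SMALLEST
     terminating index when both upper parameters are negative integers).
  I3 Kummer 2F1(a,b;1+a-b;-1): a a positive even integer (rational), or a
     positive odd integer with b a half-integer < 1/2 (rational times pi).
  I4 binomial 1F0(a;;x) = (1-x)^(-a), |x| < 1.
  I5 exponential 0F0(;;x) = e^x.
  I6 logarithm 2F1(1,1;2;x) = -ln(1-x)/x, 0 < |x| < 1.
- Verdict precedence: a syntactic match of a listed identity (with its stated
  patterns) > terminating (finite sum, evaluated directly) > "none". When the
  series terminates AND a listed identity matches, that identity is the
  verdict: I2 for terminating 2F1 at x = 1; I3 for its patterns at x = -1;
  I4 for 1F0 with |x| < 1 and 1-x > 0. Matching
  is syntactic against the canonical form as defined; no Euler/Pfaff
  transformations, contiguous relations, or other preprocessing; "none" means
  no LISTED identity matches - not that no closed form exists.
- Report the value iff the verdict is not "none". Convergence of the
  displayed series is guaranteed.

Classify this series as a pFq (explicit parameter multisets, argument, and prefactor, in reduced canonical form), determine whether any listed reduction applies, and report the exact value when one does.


Reduced: x = -1, 2F1, upper = {-11, 6}, lower = {18}, C = -8/5. Verdict: this is Kummer's theorem (I3) (x = -1; c = 18 equals 1+a-b for upper {-11, 6}: listed pattern). Exact value: -272/5.

First insight: from the first term -8/5: (1)_k (C = -8/5) is k! itself.
Term ratio: r(k) = (-1) * (k-11) (k+6) / [(k+18) (k+1)] - rational; roots negated = parameters, x = (-1), C = -8/5.


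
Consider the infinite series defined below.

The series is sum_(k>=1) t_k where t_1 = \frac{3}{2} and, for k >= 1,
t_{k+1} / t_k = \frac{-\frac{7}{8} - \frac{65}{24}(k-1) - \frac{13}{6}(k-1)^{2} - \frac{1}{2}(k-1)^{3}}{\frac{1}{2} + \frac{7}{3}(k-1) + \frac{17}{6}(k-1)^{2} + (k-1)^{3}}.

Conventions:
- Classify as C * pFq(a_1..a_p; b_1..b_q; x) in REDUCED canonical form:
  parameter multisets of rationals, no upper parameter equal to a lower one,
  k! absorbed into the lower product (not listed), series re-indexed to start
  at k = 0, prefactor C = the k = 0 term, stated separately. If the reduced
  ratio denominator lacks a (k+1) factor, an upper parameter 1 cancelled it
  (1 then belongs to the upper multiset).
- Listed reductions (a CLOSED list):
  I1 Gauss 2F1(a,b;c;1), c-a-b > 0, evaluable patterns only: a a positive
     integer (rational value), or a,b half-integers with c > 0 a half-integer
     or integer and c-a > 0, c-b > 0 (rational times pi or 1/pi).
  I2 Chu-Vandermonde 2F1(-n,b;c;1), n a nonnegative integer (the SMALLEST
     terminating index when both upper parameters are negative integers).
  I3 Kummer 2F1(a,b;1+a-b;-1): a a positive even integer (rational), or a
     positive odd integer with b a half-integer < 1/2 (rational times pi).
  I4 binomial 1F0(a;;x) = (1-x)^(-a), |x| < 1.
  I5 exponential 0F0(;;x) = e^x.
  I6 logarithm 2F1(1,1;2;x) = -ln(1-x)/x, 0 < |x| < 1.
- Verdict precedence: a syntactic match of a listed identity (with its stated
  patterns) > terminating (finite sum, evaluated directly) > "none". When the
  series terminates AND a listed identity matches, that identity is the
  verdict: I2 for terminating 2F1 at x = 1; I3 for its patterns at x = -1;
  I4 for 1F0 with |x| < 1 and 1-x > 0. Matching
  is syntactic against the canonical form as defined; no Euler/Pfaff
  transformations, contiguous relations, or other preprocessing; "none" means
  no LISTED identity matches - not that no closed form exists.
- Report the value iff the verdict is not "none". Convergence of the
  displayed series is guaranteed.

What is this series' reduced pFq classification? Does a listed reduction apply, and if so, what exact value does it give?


Prefactor \frac{3}{2}, argument -\frac{1}{2}: 2F1 with upper {\frac{1}{2}, \frac{7}{3}} over lower {\frac{1}{3}}. Verdict: none - at argument -\frac{1}{2} the multisets {\frac{1}{2}, \frac{7}{3}} ; {\frac{1}{3}} match no listed identity.

Key step: from the first term \frac{3}{2}: factor the ratio over Q (prefactor 3/2): negated roots = parameters.
Ratio: r(k) = -\frac{1}{2} * (k+\frac{1}{2}) (k+\frac{7}{3}) / [(k+\frac{1}{3}) (k+1)] ; factor over Q: parameters, x = -\frac{1}{2}, and C = \frac{3}{2}.


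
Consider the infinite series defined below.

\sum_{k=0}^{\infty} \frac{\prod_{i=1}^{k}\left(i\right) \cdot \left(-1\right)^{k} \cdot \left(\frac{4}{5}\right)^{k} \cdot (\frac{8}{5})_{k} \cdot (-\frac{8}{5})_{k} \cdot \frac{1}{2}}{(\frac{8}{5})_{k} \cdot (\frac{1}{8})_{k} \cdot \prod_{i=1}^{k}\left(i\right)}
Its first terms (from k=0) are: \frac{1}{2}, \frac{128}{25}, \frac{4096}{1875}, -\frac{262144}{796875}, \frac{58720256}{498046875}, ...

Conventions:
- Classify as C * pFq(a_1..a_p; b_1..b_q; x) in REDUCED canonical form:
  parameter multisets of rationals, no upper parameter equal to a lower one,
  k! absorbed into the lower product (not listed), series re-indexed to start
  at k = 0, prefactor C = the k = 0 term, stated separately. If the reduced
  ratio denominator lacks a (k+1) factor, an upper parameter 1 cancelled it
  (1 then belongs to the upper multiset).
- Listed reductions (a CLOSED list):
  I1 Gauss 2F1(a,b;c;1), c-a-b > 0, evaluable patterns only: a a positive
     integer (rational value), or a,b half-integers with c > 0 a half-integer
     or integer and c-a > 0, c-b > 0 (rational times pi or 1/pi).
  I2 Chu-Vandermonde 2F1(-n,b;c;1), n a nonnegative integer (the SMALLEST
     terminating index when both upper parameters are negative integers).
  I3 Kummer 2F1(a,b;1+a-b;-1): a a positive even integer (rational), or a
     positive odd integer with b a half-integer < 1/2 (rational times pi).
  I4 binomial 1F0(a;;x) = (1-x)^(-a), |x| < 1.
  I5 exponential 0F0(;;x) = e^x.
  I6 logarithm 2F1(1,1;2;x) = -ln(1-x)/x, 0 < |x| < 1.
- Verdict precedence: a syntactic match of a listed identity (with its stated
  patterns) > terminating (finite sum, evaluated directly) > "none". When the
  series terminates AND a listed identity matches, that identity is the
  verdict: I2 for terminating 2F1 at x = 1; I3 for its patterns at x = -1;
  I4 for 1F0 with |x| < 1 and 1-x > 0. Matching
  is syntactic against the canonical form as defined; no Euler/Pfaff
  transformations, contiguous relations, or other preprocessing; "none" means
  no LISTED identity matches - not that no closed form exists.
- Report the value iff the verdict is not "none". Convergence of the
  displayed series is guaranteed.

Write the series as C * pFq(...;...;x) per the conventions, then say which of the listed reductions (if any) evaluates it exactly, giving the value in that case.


Classification (C = \frac{1}{2}): 2F1 with upper {-\frac{8}{5}, 1}, lower {\frac{1}{8}}, argument x = -\frac{4}{5}. Verdict: none here - no I1-I6 shape fits x = -\frac{4}{5} with lower {\frac{1}{8}}.

Structural cue: t_0 being \frac{1}{2}, the running product (C = 1/2, x = -4/5) telescopes to a rising factorial.
Ratio: r(k) = -\frac{4}{5} * (k-\frac{8}{5}) (k+1) / [(k+\frac{1}{8}) (k+1)] ; factor over Q: parameters, x = -\frac{4}{5}, and C = \frac{1}{2}.


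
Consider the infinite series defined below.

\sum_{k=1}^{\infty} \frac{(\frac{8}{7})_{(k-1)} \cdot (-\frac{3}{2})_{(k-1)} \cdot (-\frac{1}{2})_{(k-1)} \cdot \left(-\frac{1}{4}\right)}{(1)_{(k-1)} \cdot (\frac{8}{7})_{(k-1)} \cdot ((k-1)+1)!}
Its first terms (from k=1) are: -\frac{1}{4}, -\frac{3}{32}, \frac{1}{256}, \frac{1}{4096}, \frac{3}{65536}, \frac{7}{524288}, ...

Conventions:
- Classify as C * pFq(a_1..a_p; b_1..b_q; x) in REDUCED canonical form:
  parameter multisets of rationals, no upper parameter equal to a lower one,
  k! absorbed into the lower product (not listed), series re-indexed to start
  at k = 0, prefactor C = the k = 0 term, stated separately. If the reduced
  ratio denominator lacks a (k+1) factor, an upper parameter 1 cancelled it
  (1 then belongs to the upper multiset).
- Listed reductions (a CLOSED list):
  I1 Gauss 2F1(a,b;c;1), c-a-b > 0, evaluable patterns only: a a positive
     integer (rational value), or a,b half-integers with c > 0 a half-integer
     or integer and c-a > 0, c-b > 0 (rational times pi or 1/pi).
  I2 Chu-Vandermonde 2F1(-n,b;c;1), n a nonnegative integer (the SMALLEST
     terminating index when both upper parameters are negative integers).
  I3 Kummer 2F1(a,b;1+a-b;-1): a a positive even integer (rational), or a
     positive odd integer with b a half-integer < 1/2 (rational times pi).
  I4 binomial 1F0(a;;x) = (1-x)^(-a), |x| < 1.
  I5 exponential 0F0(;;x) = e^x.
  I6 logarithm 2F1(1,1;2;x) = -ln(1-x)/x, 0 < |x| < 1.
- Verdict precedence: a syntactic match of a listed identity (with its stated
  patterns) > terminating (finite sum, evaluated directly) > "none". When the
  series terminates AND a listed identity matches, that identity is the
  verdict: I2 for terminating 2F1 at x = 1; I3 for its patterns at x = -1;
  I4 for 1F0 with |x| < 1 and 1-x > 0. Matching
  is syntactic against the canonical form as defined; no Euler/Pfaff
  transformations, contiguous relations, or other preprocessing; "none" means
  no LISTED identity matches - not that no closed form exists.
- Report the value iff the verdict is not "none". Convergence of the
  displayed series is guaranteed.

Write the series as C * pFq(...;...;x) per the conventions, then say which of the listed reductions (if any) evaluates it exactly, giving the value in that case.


Key observation: t_0 = -\frac{1}{4} here, and the denominator's factorial ratio (prefactor -1/4) is a lower Pochhammer.
Ratio: r(k) = 1 * (k-\frac{3}{2}) (k-\frac{1}{2}) / [(k+2) (k+1)] - poly over poly, x = 1 from leading terms; C = -\frac{1}{4} at k = 0.

Reduced: x = 1, 2F1, upper = {-\frac{3}{2}, -\frac{1}{2}}, lower = {2}, C = -\frac{1}{4}. Verdict: Gauss's theorem I1 (half-integer case) fires (x = 1; upper {-\frac{3}{2}, -\frac{1}{2}} half-integers, c = 2 in the evaluable pattern). Sum: \left(-\frac{16}{15}\right) / \pi.


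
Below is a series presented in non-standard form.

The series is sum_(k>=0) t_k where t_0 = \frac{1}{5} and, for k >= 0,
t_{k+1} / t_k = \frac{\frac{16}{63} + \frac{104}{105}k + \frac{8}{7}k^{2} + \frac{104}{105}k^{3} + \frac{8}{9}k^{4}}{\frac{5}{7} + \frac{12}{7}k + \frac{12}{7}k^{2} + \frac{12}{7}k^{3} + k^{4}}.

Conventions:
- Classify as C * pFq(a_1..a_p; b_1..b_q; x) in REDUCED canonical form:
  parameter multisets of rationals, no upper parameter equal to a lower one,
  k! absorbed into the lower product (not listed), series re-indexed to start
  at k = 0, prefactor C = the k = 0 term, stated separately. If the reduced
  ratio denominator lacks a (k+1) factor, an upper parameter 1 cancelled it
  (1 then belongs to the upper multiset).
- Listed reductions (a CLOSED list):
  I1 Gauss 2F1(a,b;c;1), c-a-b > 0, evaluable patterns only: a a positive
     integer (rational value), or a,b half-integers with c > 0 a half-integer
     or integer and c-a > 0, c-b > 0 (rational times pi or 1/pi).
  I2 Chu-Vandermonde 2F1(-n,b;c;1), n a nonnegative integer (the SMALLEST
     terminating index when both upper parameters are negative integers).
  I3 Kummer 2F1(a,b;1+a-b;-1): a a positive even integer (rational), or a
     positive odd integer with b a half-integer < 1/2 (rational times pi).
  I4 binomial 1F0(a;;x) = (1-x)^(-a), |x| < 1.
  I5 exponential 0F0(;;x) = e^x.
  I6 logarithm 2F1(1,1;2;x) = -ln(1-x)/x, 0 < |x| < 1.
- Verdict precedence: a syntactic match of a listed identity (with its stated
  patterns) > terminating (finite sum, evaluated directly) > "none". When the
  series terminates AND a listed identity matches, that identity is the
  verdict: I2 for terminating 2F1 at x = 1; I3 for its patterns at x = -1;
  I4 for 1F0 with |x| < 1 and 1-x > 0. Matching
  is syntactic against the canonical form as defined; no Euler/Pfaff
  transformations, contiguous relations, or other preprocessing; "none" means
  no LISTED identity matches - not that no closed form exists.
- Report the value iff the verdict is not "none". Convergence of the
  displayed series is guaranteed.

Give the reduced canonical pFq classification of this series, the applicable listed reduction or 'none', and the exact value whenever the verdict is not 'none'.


x = \frac{8}{9} here; the reduced form reads 1F0, upper {\frac{2}{5}}, lower {-}, C = \frac{1}{5}. Verdict: binomial (I4) matches (the 1F0 binomial series: exponent -2/5, x = \frac{8}{9}). Exact value: \frac{1}{5} \cdot \left(\frac{1}{9}\right)^{-\frac{2}{5}}.

Key observation: t_0 = \frac{1}{5} here, and the parameter 5/7 appears in both the upper and lower lists and cancels (alongside the other common factor).
Adjacent-term ratio: r(k) = \frac{8}{9} * (k+\frac{2}{5}) / [(k+1)] - rational; roots negated = parameters, x = \frac{8}{9}, C = \frac{1}{5}.


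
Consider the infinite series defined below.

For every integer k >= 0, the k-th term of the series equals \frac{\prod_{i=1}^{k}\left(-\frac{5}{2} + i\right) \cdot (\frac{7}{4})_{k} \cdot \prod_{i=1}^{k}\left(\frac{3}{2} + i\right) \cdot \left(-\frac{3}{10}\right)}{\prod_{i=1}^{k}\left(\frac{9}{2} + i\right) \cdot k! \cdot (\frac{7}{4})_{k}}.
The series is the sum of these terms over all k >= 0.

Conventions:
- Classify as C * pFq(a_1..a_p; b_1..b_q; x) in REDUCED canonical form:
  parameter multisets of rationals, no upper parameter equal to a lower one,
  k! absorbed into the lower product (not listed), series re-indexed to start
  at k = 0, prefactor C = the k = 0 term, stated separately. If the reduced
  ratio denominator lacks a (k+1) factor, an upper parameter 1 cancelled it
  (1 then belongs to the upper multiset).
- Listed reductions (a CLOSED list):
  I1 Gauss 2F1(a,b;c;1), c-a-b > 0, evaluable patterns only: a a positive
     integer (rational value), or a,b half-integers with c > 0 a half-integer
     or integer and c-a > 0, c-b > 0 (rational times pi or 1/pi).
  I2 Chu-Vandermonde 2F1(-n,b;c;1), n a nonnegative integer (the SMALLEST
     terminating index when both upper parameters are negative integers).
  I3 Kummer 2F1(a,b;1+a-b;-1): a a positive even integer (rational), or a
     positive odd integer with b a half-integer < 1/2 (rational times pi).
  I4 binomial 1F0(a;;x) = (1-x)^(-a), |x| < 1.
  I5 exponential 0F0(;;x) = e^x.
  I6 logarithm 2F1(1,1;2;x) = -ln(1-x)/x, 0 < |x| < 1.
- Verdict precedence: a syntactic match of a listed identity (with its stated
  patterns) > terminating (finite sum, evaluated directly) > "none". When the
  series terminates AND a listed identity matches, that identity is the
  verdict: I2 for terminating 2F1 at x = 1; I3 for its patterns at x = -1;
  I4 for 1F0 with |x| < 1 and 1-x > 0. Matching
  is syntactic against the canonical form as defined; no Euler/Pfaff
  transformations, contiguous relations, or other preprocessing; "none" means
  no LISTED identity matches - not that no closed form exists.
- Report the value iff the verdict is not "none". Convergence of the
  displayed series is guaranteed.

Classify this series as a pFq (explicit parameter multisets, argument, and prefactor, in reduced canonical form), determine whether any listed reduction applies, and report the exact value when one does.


Classification (C = -\frac{3}{10}): 2F1 with upper {-\frac{3}{2}, \frac{5}{2}}, lower {\frac{11}{2}}, argument x = 1. Verdict: this is Gauss (I1, half-integer pattern) (x = 1; upper {-\frac{3}{2}, \frac{5}{2}} half-integers, c = \frac{11}{2} in the evaluable pattern). Hence: \left(-\frac{1323}{32768}\right) \cdot \pi.

The tell: x = 1 and the running product (C = -3/10, x = 1) telescopes to a rising factorial.
Ratio: r(k) = 1 * (k-\frac{3}{2}) (k+\frac{5}{2}) / [(k+\frac{11}{2}) (k+1)] - rational in k, leading ratio 1; with t_0 = -\frac{3}{10}, classification follows.


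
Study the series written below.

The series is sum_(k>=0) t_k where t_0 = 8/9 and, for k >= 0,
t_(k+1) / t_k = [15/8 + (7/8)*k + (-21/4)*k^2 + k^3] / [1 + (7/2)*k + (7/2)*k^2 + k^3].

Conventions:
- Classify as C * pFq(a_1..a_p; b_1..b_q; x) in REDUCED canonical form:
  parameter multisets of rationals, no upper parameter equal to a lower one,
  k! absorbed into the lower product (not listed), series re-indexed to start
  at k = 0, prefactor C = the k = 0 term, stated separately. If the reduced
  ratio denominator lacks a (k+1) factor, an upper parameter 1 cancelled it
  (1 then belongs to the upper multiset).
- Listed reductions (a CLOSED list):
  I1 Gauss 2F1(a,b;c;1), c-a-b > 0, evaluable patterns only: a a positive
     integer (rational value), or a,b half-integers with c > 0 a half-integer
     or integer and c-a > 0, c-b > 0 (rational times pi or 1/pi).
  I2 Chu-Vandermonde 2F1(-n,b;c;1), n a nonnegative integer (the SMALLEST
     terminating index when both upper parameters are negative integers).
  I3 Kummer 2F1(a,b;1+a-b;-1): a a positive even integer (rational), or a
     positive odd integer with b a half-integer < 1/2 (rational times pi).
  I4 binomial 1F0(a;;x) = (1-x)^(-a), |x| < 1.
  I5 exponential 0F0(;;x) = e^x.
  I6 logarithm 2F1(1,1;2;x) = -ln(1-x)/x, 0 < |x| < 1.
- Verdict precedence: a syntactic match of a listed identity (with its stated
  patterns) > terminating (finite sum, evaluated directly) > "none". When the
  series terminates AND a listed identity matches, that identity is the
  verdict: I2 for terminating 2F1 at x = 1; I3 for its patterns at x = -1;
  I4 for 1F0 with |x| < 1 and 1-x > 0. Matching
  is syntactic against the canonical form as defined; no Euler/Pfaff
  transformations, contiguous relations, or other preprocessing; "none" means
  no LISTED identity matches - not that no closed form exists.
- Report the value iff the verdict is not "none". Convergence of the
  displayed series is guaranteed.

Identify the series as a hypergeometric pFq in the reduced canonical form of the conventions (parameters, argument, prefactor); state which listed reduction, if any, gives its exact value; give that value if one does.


With C = 8/9: the canonical form is 2F1(-5, -3/4; 2; 1). Verdict at x = 1: Vandermonde's identity (I2) matches (terminating 2F1 at x = 1 with n = 5, b = -3/4, c = 2). Its exact value is 4807/2048.

Key step: from the first term 8/9: the expanded ratio factors over Q; prefactor 8/9, roots give parameters.
Adjacent-term ratio: r(k) = 1 * (k-5) (k-3/4) / [(k+2) (k+1)] - rational in k. x = 1; t_0 = 8/9; negate the roots.


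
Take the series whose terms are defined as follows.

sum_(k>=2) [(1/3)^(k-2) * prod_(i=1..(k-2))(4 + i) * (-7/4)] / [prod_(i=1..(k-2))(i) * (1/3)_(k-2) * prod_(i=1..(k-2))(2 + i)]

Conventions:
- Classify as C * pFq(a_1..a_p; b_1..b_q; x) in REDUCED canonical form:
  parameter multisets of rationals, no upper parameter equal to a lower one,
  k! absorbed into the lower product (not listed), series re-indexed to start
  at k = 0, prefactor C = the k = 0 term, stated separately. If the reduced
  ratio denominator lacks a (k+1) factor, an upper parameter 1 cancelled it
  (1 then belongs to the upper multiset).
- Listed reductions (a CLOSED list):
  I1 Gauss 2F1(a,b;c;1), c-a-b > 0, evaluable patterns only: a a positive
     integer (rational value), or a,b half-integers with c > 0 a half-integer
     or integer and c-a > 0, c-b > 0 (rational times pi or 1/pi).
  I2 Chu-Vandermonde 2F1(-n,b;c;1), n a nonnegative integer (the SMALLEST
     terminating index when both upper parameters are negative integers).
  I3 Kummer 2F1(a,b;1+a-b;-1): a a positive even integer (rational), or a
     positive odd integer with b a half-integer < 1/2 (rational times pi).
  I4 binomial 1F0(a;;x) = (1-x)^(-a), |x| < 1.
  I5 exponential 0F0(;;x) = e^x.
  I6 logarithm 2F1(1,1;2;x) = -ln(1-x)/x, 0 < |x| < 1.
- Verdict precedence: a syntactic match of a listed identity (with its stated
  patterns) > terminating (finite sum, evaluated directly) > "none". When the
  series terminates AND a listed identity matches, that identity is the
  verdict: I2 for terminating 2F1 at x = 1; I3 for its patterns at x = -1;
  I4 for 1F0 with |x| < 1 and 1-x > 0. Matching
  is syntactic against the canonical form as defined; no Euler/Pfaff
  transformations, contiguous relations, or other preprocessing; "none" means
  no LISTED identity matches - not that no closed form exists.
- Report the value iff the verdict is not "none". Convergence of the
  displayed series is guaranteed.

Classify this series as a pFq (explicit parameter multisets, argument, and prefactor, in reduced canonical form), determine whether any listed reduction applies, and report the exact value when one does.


Canonical form: C = -7/4 times 1F2 with upper {5}, lower {1/3, 3}, x = 1/3. Verdict: none (x = 1/3): each listed identity misses the multisets {5} ; {1/3, 3}.

Structural cue: t_0 = -7/4 here, and the lower running product (C = -7/4, x = 1/3) is a rising factorial.
Term ratio: r(k) = (1/3) * (k+5) / [(k+1/3) (k+3) (k+1)] ; factor over Q: parameters, x = (1/3), and C = -7/4.


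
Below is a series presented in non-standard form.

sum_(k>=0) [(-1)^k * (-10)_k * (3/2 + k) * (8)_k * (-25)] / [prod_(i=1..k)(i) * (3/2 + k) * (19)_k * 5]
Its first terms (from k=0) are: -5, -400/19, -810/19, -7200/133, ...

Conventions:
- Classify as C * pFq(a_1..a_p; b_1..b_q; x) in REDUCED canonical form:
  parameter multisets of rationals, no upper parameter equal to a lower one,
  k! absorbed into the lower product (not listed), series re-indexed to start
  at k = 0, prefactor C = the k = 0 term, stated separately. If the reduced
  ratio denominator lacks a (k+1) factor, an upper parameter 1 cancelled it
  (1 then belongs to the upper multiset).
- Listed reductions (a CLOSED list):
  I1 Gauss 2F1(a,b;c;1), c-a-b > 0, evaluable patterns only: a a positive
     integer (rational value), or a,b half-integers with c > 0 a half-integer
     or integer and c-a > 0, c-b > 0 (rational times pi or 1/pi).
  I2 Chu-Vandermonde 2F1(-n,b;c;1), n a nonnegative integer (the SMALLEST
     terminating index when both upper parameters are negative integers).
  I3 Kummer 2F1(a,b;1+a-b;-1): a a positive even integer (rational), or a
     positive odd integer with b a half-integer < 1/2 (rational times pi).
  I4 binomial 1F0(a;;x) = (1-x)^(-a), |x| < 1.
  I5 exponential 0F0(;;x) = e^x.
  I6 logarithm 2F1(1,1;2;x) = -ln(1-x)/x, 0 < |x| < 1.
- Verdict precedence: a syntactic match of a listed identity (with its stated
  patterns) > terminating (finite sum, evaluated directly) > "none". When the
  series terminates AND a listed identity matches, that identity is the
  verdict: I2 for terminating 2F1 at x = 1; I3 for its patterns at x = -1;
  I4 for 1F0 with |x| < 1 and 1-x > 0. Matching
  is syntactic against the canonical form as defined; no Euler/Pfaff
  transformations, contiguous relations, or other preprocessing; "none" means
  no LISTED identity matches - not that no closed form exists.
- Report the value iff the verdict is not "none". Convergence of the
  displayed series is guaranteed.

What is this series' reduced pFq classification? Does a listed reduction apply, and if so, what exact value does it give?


Key observation: t_0 = -5 here, and the constant factors (C = -5) combine into one prefactor.
Step ratio: r(k) = (-1) * (k-10) (k+8) / [(k+19) (k+1)] - poly over poly, x = (-1) from leading terms; C = -5 at k = 0.

With C = -5: the canonical form is 2F1(-10, 8; 19; -1). Verdict: the Kummer evaluation I3 applies (x = -1; c = 19 equals 1+a-b for upper {-10, 8}: listed pattern). Sum: -1530/7.


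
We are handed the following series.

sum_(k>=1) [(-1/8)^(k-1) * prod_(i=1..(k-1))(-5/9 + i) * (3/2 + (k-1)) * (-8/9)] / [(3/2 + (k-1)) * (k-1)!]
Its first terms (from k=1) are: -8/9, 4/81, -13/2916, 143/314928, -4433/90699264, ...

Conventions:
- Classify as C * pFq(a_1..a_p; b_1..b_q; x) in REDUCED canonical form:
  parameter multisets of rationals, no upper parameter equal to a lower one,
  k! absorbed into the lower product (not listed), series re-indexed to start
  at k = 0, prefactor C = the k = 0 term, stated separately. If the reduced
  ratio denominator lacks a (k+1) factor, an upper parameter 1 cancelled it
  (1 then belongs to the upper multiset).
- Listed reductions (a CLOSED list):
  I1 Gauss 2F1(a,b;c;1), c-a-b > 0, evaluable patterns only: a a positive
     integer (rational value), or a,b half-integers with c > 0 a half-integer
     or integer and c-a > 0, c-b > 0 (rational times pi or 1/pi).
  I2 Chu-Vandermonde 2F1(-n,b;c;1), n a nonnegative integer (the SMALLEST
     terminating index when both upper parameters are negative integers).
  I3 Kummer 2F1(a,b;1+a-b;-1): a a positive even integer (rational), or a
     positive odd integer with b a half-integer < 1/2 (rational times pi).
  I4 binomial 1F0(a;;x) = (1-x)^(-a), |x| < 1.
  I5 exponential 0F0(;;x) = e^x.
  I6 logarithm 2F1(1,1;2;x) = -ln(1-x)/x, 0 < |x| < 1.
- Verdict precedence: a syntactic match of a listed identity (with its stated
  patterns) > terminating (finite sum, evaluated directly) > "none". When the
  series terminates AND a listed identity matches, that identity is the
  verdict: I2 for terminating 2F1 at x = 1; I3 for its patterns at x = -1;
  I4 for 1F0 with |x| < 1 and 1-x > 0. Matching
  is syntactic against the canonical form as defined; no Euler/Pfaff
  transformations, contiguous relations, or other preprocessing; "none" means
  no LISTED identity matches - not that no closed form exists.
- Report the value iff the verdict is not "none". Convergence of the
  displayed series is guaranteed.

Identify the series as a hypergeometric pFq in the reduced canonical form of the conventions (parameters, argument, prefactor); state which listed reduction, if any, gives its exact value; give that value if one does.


With C = -8/9: the canonical form is 1F0(4/9; -; -1/8). Verdict: the binomial series (I4) matches (the 1F0 binomial series: exponent -4/9, x = -1/8). Its exact value is (-8/9) * (9/8)^(-4/9).

The tell: t_0 being -8/9, the factor k + 3/2 cancels (top and bottom), leaving C = -8/9.
Consecutive-term ratio: r(k) = (-1/8) * (k+4/9) / [(k+1)] - rational in k, leading ratio (-1/8); with t_0 = -8/9, classification follows.


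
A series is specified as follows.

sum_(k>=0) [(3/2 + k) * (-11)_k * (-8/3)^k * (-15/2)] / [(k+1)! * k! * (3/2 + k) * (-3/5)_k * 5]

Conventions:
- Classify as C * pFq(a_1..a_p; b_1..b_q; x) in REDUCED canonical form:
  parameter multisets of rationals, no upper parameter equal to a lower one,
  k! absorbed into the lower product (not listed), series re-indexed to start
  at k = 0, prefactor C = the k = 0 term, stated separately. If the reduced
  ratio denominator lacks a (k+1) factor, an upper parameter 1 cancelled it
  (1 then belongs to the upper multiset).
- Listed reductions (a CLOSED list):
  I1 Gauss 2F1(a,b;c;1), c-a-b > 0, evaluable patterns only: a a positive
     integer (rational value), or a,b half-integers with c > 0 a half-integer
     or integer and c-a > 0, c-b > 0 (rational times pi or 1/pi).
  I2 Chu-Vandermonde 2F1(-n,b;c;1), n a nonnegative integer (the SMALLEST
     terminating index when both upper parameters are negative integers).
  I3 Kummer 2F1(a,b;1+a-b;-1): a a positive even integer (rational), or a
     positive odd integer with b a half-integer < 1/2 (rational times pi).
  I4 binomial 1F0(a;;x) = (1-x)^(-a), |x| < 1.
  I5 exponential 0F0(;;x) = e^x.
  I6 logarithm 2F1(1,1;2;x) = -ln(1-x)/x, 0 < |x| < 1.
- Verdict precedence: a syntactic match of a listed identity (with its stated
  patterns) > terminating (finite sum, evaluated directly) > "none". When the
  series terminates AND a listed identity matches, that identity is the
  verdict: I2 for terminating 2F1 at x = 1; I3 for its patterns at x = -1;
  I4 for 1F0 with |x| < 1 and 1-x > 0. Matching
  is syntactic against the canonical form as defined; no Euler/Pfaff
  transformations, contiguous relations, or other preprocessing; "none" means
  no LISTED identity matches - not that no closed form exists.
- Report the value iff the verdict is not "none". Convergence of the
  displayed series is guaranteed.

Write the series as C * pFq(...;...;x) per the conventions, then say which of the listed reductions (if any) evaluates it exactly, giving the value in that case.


Classification (C = -3/2): 1F2 with upper {-11}, lower {-3/5, 2}, argument x = -8/3. Verdict: terminating - no listed pattern fits, but -11 in the upper list cuts the series at k = 11; direct evaluation. Its exact value is 34264622116087914452479/25668727440974428734.

Key observation: with t_0 = -3/2, k + 3/2 divides numerator and denominator alike; prefactor -3/2 after cancelling.
Ratio: r(k) = (-8/3) * (k-11) / [(k-3/5) (k+2) (k+1)] - rational in k, leading ratio (-8/3); with t_0 = -3/2, classification follows.


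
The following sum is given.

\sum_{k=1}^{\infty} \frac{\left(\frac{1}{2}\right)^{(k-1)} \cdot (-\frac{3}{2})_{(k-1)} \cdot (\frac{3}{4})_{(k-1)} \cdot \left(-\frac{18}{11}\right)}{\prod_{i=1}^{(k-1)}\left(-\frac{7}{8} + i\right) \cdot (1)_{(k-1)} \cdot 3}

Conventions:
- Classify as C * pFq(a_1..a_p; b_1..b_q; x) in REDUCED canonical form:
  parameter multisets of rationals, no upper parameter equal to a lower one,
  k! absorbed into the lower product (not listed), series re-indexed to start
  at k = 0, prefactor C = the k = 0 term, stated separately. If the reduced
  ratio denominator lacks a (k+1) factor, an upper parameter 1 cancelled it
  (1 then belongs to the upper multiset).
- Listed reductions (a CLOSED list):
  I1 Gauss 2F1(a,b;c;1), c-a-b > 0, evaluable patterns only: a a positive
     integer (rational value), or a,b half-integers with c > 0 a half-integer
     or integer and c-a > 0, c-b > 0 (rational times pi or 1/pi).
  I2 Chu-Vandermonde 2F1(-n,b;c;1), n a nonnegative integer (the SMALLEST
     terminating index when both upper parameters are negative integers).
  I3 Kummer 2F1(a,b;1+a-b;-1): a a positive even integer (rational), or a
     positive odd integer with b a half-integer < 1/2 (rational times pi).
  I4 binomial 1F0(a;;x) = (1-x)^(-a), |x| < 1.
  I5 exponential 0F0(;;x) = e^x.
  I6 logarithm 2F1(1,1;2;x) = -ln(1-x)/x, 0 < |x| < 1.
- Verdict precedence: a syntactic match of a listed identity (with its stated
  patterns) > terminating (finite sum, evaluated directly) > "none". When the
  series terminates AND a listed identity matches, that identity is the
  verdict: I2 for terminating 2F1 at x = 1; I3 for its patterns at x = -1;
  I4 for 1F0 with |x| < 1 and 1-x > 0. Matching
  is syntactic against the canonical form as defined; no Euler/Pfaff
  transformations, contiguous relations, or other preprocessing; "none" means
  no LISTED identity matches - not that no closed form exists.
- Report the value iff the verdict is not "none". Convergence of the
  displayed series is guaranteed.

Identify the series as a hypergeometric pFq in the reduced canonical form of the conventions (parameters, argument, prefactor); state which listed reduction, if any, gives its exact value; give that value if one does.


Canonical form: C = -\frac{6}{11} times 2F1 with upper {-\frac{3}{2}, \frac{3}{4}}, lower {\frac{1}{8}}, x = \frac{1}{2}. Verdict: none here - no I1-I6 shape fits x = \frac{1}{2} with lower {\frac{1}{8}}.

The tell: t_0 being -\frac{6}{11}, (1)_k (C = -6/11) is k! itself.
Consecutive-term ratio: r(k) = \frac{1}{2} * (k-\frac{3}{2}) (k+\frac{3}{4}) / [(k+\frac{1}{8}) (k+1)] - rational in k, leading ratio \frac{1}{2}; with t_0 = -\frac{6}{11}, classification follows.


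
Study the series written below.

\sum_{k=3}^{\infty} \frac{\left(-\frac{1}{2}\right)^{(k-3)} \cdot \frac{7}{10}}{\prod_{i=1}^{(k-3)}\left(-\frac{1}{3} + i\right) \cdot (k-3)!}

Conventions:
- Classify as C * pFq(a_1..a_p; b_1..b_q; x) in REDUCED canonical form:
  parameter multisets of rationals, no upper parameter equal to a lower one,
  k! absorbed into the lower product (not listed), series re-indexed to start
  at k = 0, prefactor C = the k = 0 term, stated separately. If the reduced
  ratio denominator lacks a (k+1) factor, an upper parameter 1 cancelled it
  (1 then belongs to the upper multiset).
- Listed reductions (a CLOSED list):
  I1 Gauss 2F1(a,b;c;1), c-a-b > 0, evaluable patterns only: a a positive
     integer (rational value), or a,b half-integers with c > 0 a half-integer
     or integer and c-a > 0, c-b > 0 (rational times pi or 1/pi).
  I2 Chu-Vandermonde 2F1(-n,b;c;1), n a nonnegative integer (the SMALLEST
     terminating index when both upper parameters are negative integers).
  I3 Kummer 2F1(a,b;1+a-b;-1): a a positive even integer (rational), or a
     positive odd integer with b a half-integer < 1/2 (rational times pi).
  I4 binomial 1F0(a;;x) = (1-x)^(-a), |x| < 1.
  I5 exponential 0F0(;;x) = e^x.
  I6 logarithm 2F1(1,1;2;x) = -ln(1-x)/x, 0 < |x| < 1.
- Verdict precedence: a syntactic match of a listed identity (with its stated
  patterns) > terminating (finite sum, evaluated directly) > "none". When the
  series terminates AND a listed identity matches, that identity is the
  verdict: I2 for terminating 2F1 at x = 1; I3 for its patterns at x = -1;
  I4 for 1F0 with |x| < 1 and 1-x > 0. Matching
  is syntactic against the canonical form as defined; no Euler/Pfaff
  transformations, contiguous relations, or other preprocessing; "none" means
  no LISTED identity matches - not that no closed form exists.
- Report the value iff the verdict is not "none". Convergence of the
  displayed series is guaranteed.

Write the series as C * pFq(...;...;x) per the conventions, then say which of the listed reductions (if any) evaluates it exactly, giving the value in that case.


The series (x = -\frac{1}{2}) is 0F1: upper {-}, lower {\frac{2}{3}}, prefactor \frac{7}{10}. Verdict: none. No listed pattern accepts 0F1(-; \frac{2}{3}; -\frac{1}{2}).

Key step: t_0 being \frac{7}{10}, the lower running product (C = 7/10) is a rising factorial.
Consecutive-term ratio: r(k) = -\frac{1}{2} * 1 / [(k+\frac{2}{3}) (k+1)] - poly over poly, x = -\frac{1}{2} from leading terms; C = \frac{7}{10} at k = 0.


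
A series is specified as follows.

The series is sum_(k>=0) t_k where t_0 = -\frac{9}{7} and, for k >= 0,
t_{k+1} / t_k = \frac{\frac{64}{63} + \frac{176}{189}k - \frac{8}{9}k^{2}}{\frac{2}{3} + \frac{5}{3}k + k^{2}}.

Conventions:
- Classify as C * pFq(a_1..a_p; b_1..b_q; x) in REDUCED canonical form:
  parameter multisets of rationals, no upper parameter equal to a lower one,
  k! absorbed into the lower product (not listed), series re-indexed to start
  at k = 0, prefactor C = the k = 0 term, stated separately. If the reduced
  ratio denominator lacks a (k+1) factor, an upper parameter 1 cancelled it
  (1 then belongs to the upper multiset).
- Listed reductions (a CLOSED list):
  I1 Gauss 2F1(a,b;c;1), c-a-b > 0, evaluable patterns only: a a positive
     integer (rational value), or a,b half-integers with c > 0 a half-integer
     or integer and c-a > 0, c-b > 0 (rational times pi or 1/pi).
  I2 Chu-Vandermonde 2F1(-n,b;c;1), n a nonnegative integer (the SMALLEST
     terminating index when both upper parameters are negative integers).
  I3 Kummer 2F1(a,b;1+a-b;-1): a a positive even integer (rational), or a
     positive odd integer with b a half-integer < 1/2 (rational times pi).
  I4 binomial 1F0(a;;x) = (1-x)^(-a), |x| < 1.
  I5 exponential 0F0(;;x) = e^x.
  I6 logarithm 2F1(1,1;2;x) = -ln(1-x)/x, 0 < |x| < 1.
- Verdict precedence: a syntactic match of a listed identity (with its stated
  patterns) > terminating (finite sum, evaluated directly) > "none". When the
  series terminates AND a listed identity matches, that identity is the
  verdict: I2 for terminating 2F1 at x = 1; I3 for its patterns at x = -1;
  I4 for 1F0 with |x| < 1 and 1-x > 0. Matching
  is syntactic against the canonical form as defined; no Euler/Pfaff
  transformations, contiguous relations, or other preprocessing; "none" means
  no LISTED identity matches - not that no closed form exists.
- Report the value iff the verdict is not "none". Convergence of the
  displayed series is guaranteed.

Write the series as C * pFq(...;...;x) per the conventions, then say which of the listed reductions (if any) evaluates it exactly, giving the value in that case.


First insight: x = -\frac{8}{9} and roots of the ratio polynomials (C = -9/7) are the negated parameters.
Term ratio: r(k) = -\frac{8}{9} * (k-\frac{12}{7}) / [(k+1)] - rational in k. x = -\frac{8}{9}; t_0 = -\frac{9}{7}; negate the roots.

With C = -\frac{9}{7}: the canonical form is 1F0(-\frac{12}{7}; -; -\frac{8}{9}). Verdict (x = -\frac{8}{9}): binomial (I4) applies (the 1F0 binomial series: exponent 12/7, x = -\frac{8}{9}). Exact value: \left(-\frac{9}{7}\right) \cdot \left(\frac{17}{9}\right)^{\frac{12}{7}}.


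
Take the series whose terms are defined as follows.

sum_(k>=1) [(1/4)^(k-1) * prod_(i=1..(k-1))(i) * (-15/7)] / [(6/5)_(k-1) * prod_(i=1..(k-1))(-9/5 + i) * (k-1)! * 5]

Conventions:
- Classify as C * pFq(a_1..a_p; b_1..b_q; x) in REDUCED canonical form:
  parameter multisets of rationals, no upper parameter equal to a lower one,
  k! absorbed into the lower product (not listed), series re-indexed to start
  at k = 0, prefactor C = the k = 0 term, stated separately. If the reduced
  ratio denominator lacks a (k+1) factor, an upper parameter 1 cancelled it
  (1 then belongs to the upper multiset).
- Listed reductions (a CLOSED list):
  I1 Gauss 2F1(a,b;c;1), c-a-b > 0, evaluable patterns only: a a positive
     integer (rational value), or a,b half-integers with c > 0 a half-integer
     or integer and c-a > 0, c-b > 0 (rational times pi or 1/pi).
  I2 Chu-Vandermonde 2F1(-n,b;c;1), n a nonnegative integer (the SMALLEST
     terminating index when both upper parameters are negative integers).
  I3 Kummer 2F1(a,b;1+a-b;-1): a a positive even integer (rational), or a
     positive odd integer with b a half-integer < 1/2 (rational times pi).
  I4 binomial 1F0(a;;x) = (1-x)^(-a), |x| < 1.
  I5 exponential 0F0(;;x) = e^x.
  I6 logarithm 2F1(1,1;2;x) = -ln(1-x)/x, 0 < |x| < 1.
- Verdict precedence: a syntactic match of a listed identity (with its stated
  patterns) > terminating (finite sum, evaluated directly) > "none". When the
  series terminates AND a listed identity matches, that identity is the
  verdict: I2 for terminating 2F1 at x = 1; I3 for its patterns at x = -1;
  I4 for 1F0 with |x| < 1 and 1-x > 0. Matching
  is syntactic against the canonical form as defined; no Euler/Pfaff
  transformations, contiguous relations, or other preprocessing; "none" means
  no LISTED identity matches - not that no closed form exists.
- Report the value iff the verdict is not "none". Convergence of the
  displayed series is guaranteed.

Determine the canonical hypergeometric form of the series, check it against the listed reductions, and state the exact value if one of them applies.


Key step: from the first term -3/7: the lower running product (prefactor -3/7) is a rising factorial.
Ratio: r(k) = (1/4) * (k+1) / [(k-4/5) (k+6/5) (k+1)] ; factor over Q: parameters, x = (1/4), and C = -3/7.

Canonical form: C = -3/7 times 1F2 with upper {1}, lower {-4/5, 6/5}, x = 1/4. Verdict: none - at argument 1/4 the multisets {1} ; {-4/5, 6/5} match no listed identity.
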